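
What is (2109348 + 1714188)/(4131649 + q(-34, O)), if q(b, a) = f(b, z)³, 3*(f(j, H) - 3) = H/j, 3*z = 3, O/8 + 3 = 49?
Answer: 4057566991488/4384567344617 ≈ 0.92542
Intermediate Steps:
O = 368 (O = -24 + 8*49 = -24 + 392 = 368)
z = 1 (z = (⅓)*3 = 1)
f(j, H) = 3 + H/(3*j) (f(j, H) = 3 + (H/j)/3 = 3 + H/(3*j))
q(b, a) = (3 + 1/(3*b))³ (q(b, a) = (3 + (⅓)*1/b)³ = (3 + 1/(3*b))³)
(2109348 + 1714188)/(4131649 + q(-34, O)) = (2109348 + 1714188)/(4131649 + (1/27)*(1 + 9*(-34))³/(-34)³) = 3823536/(4131649 + (1/27)*(-1/39304)*(1 - 306)³) = 3823536/(4131649 + (1/27)*(-1/39304)*(-305)³) = 3823536/(4131649 + (1/27)*(-1/39304)*(-28372625)) = 3823536/(4131649 + 28372625/1061208) = 3823536/(4384567344617/1061208) = 3823536*(1061208/4384567344617) = 4057566991488/4384567344617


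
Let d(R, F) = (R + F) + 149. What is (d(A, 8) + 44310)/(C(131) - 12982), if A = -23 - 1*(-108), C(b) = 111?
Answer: -44552/12871 ≈ -3.4614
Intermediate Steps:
A = 85 (A = -23 + 108 = 85)
d(R, F) = 149 + F + R (d(R, F) = (F + R) + 149 = 149 + F + R)
(d(A, 8) + 44310)/(C(131) - 12982) = ((149 + 8 + 85) + 44310)/(111 - 12982) = (242 + 44310)/(-12871) = 44552*(-1/12871) = -44552/12871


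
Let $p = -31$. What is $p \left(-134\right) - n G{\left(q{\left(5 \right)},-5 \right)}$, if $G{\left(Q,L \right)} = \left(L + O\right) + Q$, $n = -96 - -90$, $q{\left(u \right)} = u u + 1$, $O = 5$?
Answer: $4310$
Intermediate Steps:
$q{\left(u \right)} = 1 + u^{2}$ ($q{\left(u \right)} = u^{2} + 1 = 1 + u^{2}$)
$n = -6$ ($n = -96 + 90 = -6$)
$G{\left(Q,L \right)} = 5 + L + Q$ ($G{\left(Q,L \right)} = \left(L + 5\right) + Q = \left(5 + L\right) + Q = 5 + L + Q$)
$p \left(-134\right) - n G{\left(q{\left(5 \right)},-5 \right)} = \left(-31\right) \left(-134\right) - - 6 \left(5 - 5 + \left(1 + 5^{2}\right)\right) = 4154 - - 6 \left(5 - 5 + \left(1 + 25\right)\right) = 4154 - - 6 \left(5 - 5 + 26\right) = 4154 - \left(-6\right) 26 = 4154 - -156 = 4154 + 156 = 4310$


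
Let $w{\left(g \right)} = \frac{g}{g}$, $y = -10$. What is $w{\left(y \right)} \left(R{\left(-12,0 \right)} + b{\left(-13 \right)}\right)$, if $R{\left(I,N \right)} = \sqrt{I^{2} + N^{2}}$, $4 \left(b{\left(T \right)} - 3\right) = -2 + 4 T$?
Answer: $\frac{3}{2} \approx 1.5$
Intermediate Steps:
$w{\left(g \right)} = 1$
$b{\left(T \right)} = \frac{5}{2} + T$ ($b{\left(T \right)} = 3 + \frac{-2 + 4 T}{4} = 3 + \left(- \frac{1}{2} + T\right) = \frac{5}{2} + T$)
$w{\left(y \right)} \left(R{\left(-12,0 \right)} + b{\left(-13 \right)}\right) = 1 \left(\sqrt{\left(-12\right)^{2} + 0^{2}} + \left(\frac{5}{2} - 13\right)\right) = 1 \left(\sqrt{144 + 0} - \frac{21}{2}\right) = 1 \left(\sqrt{144} - \frac{21}{2}\right) = 1 \left(12 - \frac{21}{2}\right) = 1 \cdot \frac{3}{2} = \frac{3}{2}$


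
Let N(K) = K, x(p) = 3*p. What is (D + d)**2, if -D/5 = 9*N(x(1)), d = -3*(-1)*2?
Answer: 16641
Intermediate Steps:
d = 6 (d = 3*2 = 6)
D = -135 (D = -45*3*1 = -45*3 = -5*27 = -135)
(D + d)**2 = (-135 + 6)**2 = (-129)**2 = 16641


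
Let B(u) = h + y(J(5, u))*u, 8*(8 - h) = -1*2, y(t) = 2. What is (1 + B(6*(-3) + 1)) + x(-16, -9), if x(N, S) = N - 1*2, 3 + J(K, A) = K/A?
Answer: -171/4 ≈ -42.750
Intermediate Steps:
J(K, A) = -3 + K/A
x(N, S) = -2 + N (x(N, S) = N - 2 = -2 + N)
h = 33/4 (h = 8 - (-1)*2/8 = 8 - 1/8*(-2) = 8 + 1/4 = 33/4 ≈ 8.2500)
B(u) = 33/4 + 2*u
(1 + B(6*(-3) + 1)) + x(-16, -9) = (1 + (33/4 + 2*(6*(-3) + 1))) + (-2 - 16) = (1 + (33/4 + 2*(-18 + 1))) - 18 = (1 + (33/4 + 2*(-17))) - 18 = (1 + (33/4 - 34)) - 18 = (1 - 103/4) - 18 = -99/4 - 18 = -171/4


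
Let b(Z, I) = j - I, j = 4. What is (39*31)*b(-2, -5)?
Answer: 10881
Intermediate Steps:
b(Z, I) = 4 - I
(39*31)*b(-2, -5) = (39*31)*(4 - 1*(-5)) = 1209*(4 + 5) = 1209*9 = 10881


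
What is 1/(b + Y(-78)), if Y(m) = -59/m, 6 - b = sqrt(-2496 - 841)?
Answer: 41106/20580037 + 6084*I*sqrt(3337)/20580037 ≈ 0.0019974 + 0.017077*I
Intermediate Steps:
b = 6 - I*sqrt(3337) (b = 6 - sqrt(-2496 - 841) = 6 - sqrt(-3337) = 6 - I*sqrt(3337) ≈ 6.0 - 57.767*I)
1/(b + Y(-78)) = 1/((6 - I*sqrt(3337)) - 59/(-78)) = 1/((6 - I*sqrt(3337)) - 59*(-1/78)) = 1/((6 - I*sqrt(3337)) + 59/78) = 1/(527/78 - I*sqrt(3337))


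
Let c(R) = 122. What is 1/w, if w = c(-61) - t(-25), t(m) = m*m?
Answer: -1/503 ≈ -0.0019881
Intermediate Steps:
t(m) = m²
w = -503 (w = 122 - 1*(-25)² = 122 - 1*625 = 122 - 625 = -503)
1/w = 1/(-503) = -1/503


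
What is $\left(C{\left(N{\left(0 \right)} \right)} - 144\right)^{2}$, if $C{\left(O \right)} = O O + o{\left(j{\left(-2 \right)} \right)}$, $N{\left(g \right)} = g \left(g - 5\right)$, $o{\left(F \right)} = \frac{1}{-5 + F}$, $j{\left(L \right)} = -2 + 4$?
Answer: $\frac{187489}{9} \approx 20832.0$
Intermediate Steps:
$j{\left(L \right)} = 2$
$N{\left(g \right)} = g \left(-5 + g\right)$
$C{\left(O \right)} = - \frac{1}{3} + O^{2}$ ($C{\left(O \right)} = O O + \frac{1}{-5 + 2} = O^{2} + \frac{1}{-3} = O^{2} - \frac{1}{3} = - \frac{1}{3} + O^{2}$)
$\left(C{\left(N{\left(0 \right)} \right)} - 144\right)^{2} = \left(\left(- \frac{1}{3} + \left(0 \left(-5 + 0\right)\right)^{2}\right) - 144\right)^{2} = \left(\left(- \frac{1}{3} + \left(0 \left(-5\right)\right)^{2}\right) - 144\right)^{2} = \left(\left(- \frac{1}{3} + 0^{2}\right) - 144\right)^{2} = \left(\left(- \frac{1}{3} + 0\right) - 144\right)^{2} = \left(- \frac{1}{3} - 144\right)^{2} = \left(- \frac{433}{3}\right)^{2} = \frac{187489}{9}$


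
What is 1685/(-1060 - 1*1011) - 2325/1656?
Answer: -2535145/1143192 ≈ -2.2176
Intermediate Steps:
1685/(-1060 - 1*1011) - 2325/1656 = 1685/(-1060 - 1011) - 2325*1/1656 = 1685/(-2071) - 775/552 = 1685*(-1/2071) - 775/552 = -1685/2071 - 775/552 = -2535145/1143192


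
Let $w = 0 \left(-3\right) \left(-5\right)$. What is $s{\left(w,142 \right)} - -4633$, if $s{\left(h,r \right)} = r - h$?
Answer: $4775$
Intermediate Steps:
$w = 0$ ($w = 0 \left(-5\right) = 0$)
$s{\left(w,142 \right)} - -4633 = \left(142 - 0\right) - -4633 = \left(142 + 0\right) + 4633 = 142 + 4633 = 4775$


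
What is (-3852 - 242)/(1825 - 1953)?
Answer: 2047/64 ≈ 31.984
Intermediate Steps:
(-3852 - 242)/(1825 - 1953) = -4094/(-128) = -4094*(-1/128) = 2047/64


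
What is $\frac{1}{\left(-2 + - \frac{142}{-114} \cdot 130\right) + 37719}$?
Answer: $\frac{57}{2159099} \approx 2.64 \cdot 10^{-5}$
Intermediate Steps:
$\frac{1}{\left(-2 + - \frac{142}{-114} \cdot 130\right) + 37719} = \frac{1}{\left(-2 + \left(-142\right) \left(- \frac{1}{114}\right) 130\right) + 37719} = \frac{1}{\left(-2 + \frac{71}{57} \cdot 130\right) + 37719} = \frac{1}{\left(-2 + \frac{9230}{57}\right) + 37719} = \frac{1}{\frac{9116}{57} + 37719} = \frac{1}{\frac{2159099}{57}} = \frac{57}{2159099}$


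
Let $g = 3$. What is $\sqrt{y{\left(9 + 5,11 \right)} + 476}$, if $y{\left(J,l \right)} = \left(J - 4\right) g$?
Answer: $\sqrt{506} \approx 22.494$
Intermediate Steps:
$y{\left(J,l \right)} = -12 + 3 J$ ($y{\left(J,l \right)} = \left(J - 4\right) 3 = \left(-4 + J\right) 3 = -12 + 3 J$)
$\sqrt{y{\left(9 + 5,11 \right)} + 476} = \sqrt{\left(-12 + 3 \left(9 + 5\right)\right) + 476} = \sqrt{\left(-12 + 3 \cdot 14\right) + 476} = \sqrt{\left(-12 + 42\right) + 476} = \sqrt{30 + 476} = \sqrt{506}$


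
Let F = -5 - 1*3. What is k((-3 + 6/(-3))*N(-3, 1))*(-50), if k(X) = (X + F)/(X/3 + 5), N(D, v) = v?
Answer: 195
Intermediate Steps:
F = -8 (F = -5 - 3 = -8)
k(X) = (-8 + X)/(5 + X/3) (k(X) = (X - 8)/(X/3 + 5) = (-8 + X)/(X*(⅓) + 5) = (-8 + X)/(X/3 + 5) = (-8 + X)/(5 + X/3))
k((-3 + 6/(-3))*N(-3, 1))*(-50) = (3*(-8 + (-3 + 6/(-3))*1)/(15 + (-3 + 6/(-3))*1))*(-50) = (3*(-8 + (-3 + 6*(-⅓))*1)/(15 + (-3 + 6*(-⅓))*1))*(-50) = (3*(-8 + (-3 - 2)*1)/(15 + (-3 - 2)*1))*(-50) = (3*(-8 - 5*1)/(15 - 5*1))*(-50) = (3*(-8 - 5)/(15 - 5))*(-50) = (3*(-13)/10)*(-50) = (3*(⅒)*(-13))*(-50) = -39/10*(-50) = 195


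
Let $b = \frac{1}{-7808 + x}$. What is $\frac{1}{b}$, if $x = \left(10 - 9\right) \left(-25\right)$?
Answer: $-7833$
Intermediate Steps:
$x = -25$ ($x = \left(10 - 9\right) \left(-25\right) = 1 \left(-25\right) = -25$)
$b = - \frac{1}{7833}$ ($b = \frac{1}{-7808 - 25} = \frac{1}{-7833} = - \frac{1}{7833} \approx -0.00012767$)
$\frac{1}{b} = \frac{1}{- \frac{1}{7833}} = -7833$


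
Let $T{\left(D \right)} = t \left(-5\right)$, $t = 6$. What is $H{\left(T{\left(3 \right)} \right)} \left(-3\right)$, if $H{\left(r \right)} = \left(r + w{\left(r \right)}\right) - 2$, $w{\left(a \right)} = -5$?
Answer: $111$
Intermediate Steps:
$T{\left(D \right)} = -30$ ($T{\left(D \right)} = 6 \left(-5\right) = -30$)
$H{\left(r \right)} = -7 + r$ ($H{\left(r \right)} = \left(r - 5\right) - 2 = \left(-5 + r\right) - 2 = -7 + r$)
$H{\left(T{\left(3 \right)} \right)} \left(-3\right) = \left(-7 - 30\right) \left(-3\right) = \left(-37\right) \left(-3\right) = 111$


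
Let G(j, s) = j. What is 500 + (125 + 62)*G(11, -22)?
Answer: 2557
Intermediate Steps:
500 + (125 + 62)*G(11, -22) = 500 + (125 + 62)*11 = 500 + 187*11 = 500 + 2057 = 2557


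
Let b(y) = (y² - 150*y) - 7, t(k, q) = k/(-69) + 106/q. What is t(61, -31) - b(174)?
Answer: -8926696/2139 ≈ -4173.3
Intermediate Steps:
t(k, q) = 106/q - k/69 (t(k, q) = k*(-1/69) + 106/q = -k/69 + 106/q = 106/q - k/69)
b(y) = -7 + y² - 150*y
t(61, -31) - b(174) = (106/(-31) - 1/69*61) - (-7 + 174² - 150*174) = (106*(-1/31) - 61/69) - (-7 + 30276 - 26100) = (-106/31 - 61/69) - 1*4169 = -9205/2139 - 4169 = -8926696/2139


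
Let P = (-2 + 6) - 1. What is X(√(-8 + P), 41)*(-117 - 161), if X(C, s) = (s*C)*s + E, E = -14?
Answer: 3892 - 467318*I*√5 ≈ 3892.0 - 1.045e+6*I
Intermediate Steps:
P = 3 (P = 4 - 1 = 3)
X(C, s) = -14 + C*s² (X(C, s) = (s*C)*s - 14 = (C*s)*s - 14 = C*s² - 14 = -14 + C*s²)
X(√(-8 + P), 41)*(-117 - 161) = (-14 + √(-8 + 3)*41²)*(-117 - 161) = (-14 + √(-5)*1681)*(-278) = (-14 + (I*√5)*1681)*(-278) = (-14 + 1681*I*√5)*(-278) = 3892 - 467318*I*√5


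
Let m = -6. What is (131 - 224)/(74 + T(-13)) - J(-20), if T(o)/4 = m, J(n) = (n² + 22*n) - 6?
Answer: 2207/50 ≈ 44.140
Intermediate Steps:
J(n) = -6 + n² + 22*n
T(o) = -24 (T(o) = 4*(-6) = -24)
(131 - 224)/(74 + T(-13)) - J(-20) = (131 - 224)/(74 - 24) - (-6 + (-20)² + 22*(-20)) = -93/50 - (-6 + 400 - 440) = -93*1/50 - 1*(-46) = -93/50 + 46 = 2207/50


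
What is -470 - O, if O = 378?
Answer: -848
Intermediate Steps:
-470 - O = -470 - 1*378 = -470 - 378 = -848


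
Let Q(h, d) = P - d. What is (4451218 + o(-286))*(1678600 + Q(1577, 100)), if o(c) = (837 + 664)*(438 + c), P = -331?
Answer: 7852773673530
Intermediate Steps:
Q(h, d) = -331 - d
o(c) = 657438 + 1501*c (o(c) = 1501*(438 + c) = 657438 + 1501*c)
(4451218 + o(-286))*(1678600 + Q(1577, 100)) = (4451218 + (657438 + 1501*(-286)))*(1678600 + (-331 - 1*100)) = (4451218 + (657438 - 429286))*(1678600 + (-331 - 100)) = (4451218 + 228152)*(1678600 - 431) = 4679370*1678169 = 7852773673530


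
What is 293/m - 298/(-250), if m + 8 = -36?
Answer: -30069/5500 ≈ -5.4671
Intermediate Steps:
m = -44 (m = -8 - 36 = -44)
293/m - 298/(-250) = 293/(-44) - 298/(-250) = 293*(-1/44) - 298*(-1/250) = -293/44 + 149/125 = -30069/5500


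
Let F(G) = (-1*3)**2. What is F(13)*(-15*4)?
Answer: -540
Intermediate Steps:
F(G) = 9 (F(G) = (-3)**2 = 9)
F(13)*(-15*4) = 9*(-15*4) = 9*(-60) = -540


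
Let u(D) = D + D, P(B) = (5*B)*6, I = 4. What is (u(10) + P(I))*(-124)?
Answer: -17360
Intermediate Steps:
P(B) = 30*B
u(D) = 2*D
(u(10) + P(I))*(-124) = (2*10 + 30*4)*(-124) = (20 + 120)*(-124) = 140*(-124) = -17360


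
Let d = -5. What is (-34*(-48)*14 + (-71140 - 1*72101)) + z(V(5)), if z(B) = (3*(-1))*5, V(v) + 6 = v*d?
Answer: -120408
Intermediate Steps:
V(v) = -6 - 5*v (V(v) = -6 + v*(-5) = -6 - 5*v)
z(B) = -15 (z(B) = -3*5 = -15)
(-34*(-48)*14 + (-71140 - 1*72101)) + z(V(5)) = (-34*(-48)*14 + (-71140 - 1*72101)) - 15 = (1632*14 + (-71140 - 72101)) - 15 = (22848 - 143241) - 15 = -120393 - 15 = -120408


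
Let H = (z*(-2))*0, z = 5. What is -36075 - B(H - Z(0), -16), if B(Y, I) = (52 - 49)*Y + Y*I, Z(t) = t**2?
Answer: -36075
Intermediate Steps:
H = 0 (H = (5*(-2))*0 = -10*0 = 0)
B(Y, I) = 3*Y + I*Y
-36075 - B(H - Z(0), -16) = -36075 - (0 - 1*0**2)*(3 - 16) = -36075 - (0 - 1*0)*(-13) = -36075 - (0 + 0)*(-13) = -36075 - 0*(-13) = -36075 - 1*0 = -36075 + 0 = -36075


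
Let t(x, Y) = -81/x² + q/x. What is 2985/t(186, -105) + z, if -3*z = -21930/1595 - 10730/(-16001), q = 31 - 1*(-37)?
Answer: 527397872304664/64145976873 ≈ 8221.8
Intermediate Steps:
q = 68 (q = 31 + 37 = 68)
t(x, Y) = -81/x² + 68/x
z = 66757516/15312957 (z = -(-21930/1595 - 10730/(-16001))/3 = -(-21930*1/1595 - 10730*(-1/16001))/3 = -(-4386/319 + 10730/16001)/3 = -⅓*(-66757516/5104319) = 66757516/15312957 ≈ 4.3595)
2985/t(186, -105) + z = 2985/(((-81 + 68*186)/186²)) + 66757516/15312957 = 2985/(((-81 + 12648)/34596)) + 66757516/15312957 = 2985/(((1/34596)*12567)) + 66757516/15312957 = 2985/(4189/11532) + 66757516/15312957 = 2985*(11532/4189) + 66757516/15312957 = 34423020/4189 + 66757516/15312957 = 527397872304664/64145976873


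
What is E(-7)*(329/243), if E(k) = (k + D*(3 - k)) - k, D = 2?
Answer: 6580/243 ≈ 27.078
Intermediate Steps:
E(k) = 6 - 2*k (E(k) = (k + 2*(3 - k)) - k = (k + (6 - 2*k)) - k = (6 - k) - k = 6 - 2*k)
E(-7)*(329/243) = (6 - 2*(-7))*(329/243) = (6 + 14)*(329*(1/243)) = 20*(329/243) = 6580/243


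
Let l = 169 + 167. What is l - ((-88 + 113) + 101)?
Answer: 210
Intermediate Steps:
l = 336
l - ((-88 + 113) + 101) = 336 - ((-88 + 113) + 101) = 336 - (25 + 101) = 336 - 1*126 = 336 - 126 = 210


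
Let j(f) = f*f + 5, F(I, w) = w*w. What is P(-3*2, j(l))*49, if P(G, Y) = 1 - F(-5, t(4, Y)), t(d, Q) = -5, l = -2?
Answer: -1176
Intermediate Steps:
F(I, w) = w²
j(f) = 5 + f² (j(f) = f² + 5 = 5 + f²)
P(G, Y) = -24 (P(G, Y) = 1 - 1*(-5)² = 1 - 1*25 = 1 - 25 = -24)
P(-3*2, j(l))*49 = -24*49 = -1176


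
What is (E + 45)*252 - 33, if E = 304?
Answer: 87915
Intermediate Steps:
(E + 45)*252 - 33 = (304 + 45)*252 - 33 = 349*252 - 33 = 87948 - 33 = 87915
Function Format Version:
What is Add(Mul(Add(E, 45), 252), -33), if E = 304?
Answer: 87915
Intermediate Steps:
Add(Mul(Add(E, 45), 252), -33) = Add(Mul(Add(304, 45), 252), -33) = Add(Mul(349, 252), -33) = Add(87948, -33) = 87915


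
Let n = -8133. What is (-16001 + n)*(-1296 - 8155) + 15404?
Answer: 228105838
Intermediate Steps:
(-16001 + n)*(-1296 - 8155) + 15404 = (-16001 - 8133)*(-1296 - 8155) + 15404 = -24134*(-9451) + 15404 = 228090434 + 15404 = 228105838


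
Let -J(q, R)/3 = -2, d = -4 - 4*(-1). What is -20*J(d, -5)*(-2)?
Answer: 240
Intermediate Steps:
d = 0 (d = -4 + 4 = 0)
J(q, R) = 6 (J(q, R) = -3*(-2) = 6)
-20*J(d, -5)*(-2) = -20*6*(-2) = -120*(-2) = 240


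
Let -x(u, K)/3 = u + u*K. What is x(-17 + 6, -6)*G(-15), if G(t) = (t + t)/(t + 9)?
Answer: -825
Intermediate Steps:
x(u, K) = -3*u - 3*K*u (x(u, K) = -3*(u + u*K) = -3*(u + K*u) = -3*u - 3*K*u)
G(t) = 2*t/(9 + t) (G(t) = (2*t)/(9 + t) = 2*t/(9 + t))
x(-17 + 6, -6)*G(-15) = (-3*(-17 + 6)*(1 - 6))*(2*(-15)/(9 - 15)) = (-3*(-11)*(-5))*(2*(-15)/(-6)) = -330*(-15)*(-1)/6 = -165*5 = -825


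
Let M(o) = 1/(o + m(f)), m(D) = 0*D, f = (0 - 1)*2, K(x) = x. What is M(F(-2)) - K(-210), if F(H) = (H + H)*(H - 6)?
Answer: 6721/32 ≈ 210.03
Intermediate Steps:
f = -2 (f = -1*2 = -2)
F(H) = 2*H*(-6 + H) (F(H) = (2*H)*(-6 + H) = 2*H*(-6 + H))
m(D) = 0
M(o) = 1/o (M(o) = 1/(o + 0) = 1/o)
M(F(-2)) - K(-210) = 1/(2*(-2)*(-6 - 2)) - 1*(-210) = 1/(2*(-2)*(-8)) + 210 = 1/32 + 210 = 6721/32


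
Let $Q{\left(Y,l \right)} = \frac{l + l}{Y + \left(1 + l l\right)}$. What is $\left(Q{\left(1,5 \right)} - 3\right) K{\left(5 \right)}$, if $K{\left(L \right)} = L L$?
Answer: $- \frac{1775}{27} \approx -65.741$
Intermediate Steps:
$K{\left(L \right)} = L^{2}$
$Q{\left(Y,l \right)} = \frac{2 l}{1 + Y + l^{2}}$ ($Q{\left(Y,l \right)} = \frac{2 l}{Y + \left(1 + l^{2}\right)} = \frac{2 l}{1 + Y + l^{2}}$)
$\left(Q{\left(1,5 \right)} - 3\right) K{\left(5 \right)} = \left(2 \cdot 5 \frac{1}{1 + 1 + 5^{2}} - 3\right) 5^{2} = \left(2 \cdot 5 \frac{1}{1 + 1 + 25} - 3\right) 25 = \left(2 \cdot 5 \cdot \frac{1}{27} - 3\right) 25 = \left(\frac{10}{27} - 3\right) 25 = \left(- \frac{71}{27}\right) 25 = - \frac{1775}{27}$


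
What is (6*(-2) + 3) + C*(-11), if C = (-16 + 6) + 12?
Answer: -31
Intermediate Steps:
C = 2 (C = -10 + 12 = 2)
(6*(-2) + 3) + C*(-11) = (6*(-2) + 3) + 2*(-11) = (-12 + 3) - 22 = -9 - 22 = -31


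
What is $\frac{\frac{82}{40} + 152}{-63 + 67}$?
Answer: $\frac{3081}{80} \approx 38.513$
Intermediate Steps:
$\frac{\frac{82}{40} + 152}{-63 + 67} = \frac{82 \cdot \frac{1}{40} + 152}{4} = \frac{\frac{41}{20} + 152}{4} = \frac{1}{4} \cdot \frac{3081}{20} = \frac{3081}{80}$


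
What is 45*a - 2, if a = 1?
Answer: 43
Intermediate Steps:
45*a - 2 = 45*1 - 2 = 45 - 2 = 43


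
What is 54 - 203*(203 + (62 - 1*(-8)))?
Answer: -55365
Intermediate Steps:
54 - 203*(203 + (62 - 1*(-8))) = 54 - 203*(203 + (62 + 8)) = 54 - 203*(203 + 70) = 54 - 203*273 = 54 - 55419 = -55365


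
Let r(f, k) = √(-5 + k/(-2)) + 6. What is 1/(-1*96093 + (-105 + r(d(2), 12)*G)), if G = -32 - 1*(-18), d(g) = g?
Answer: I/(2*(-48141*I + 7*√11)) ≈ -1.0386e-5 + 5.0088e-9*I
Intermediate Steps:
r(f, k) = 6 + √(-5 - k/2) (r(f, k) = √(-5 + k*(-½)) + 6 = √(-5 - k/2) + 6 = 6 + √(-5 - k/2))
G = -14 (G = -32 + 18 = -14)
1/(-1*96093 + (-105 + r(d(2), 12)*G)) = 1/(-1*96093 + (-105 + (6 + √(-20 - 2*12)/2)*(-14))) = 1/(-96093 + (-105 + (6 + √(-20 - 24)/2)*(-14))) = 1/(-96093 + (-105 + (6 + √(-44)/2)*(-14))) = 1/(-96093 + (-105 + (6 + (2*I*√11)/2)*(-14))) = 1/(-96093 + (-105 + (6 + I*√11)*(-14))) = 1/(-96093 + (-105 + (-84 - 14*I*√11))) = 1/(-96093 + (-189 - 14*I*√11)) = 1/(-96282 - 14*I*√11)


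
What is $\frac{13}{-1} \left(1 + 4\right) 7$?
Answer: $-455$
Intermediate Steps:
$\frac{13}{-1} \left(1 + 4\right) 7 = 13 \left(-1\right) 5 \cdot 7 = \left(-13\right) 35 = -455$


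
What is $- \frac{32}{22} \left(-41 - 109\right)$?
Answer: $\frac{2400}{11} \approx 218.18$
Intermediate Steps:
$- \frac{32}{22} \left(-41 - 109\right) = \left(-32\right) \frac{1}{22} \left(-150\right) = \left(- \frac{16}{11}\right) \left(-150\right) = \frac{2400}{11}$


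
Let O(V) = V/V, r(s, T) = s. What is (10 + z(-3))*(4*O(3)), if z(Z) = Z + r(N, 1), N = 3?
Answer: 40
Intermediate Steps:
O(V) = 1
z(Z) = 3 + Z (z(Z) = Z + 3 = 3 + Z)
(10 + z(-3))*(4*O(3)) = (10 + (3 - 3))*(4*1) = (10 + 0)*4 = 10*4 = 40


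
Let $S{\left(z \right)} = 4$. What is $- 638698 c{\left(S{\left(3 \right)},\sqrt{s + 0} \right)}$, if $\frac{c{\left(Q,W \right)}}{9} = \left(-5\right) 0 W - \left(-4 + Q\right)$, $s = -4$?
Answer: $0$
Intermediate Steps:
$c{\left(Q,W \right)} = 36 - 9 Q$ ($c{\left(Q,W \right)} = 9 \left(\left(-5\right) 0 W - \left(-4 + Q\right)\right) = 9 \left(0 W - \left(-4 + Q\right)\right) = 9 \left(0 - \left(-4 + Q\right)\right) = 9 \left(4 - Q\right) = 36 - 9 Q$)
$- 638698 c{\left(S{\left(3 \right)},\sqrt{s + 0} \right)} = - 638698 \left(36 - 36\right) = \left(-638698\right) 0 = 0$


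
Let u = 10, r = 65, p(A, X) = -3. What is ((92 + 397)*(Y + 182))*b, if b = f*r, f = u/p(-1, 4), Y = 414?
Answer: -63146200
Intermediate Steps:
f = -10/3 (f = 10/(-3) = 10*(-1/3) = -10/3 ≈ -3.3333)
b = -650/3 (b = -10/3*65 = -650/3 ≈ -216.67)
((92 + 397)*(Y + 182))*b = ((92 + 397)*(414 + 182))*(-650/3) = (489*596)*(-650/3) = 291444*(-650/3) = -63146200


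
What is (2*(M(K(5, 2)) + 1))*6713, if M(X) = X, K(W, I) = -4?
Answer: -40278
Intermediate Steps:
(2*(M(K(5, 2)) + 1))*6713 = (2*(-4 + 1))*6713 = (2*(-3))*6713 = -6*6713 = -40278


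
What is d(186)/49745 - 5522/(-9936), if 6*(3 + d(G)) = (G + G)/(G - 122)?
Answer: 109868683/197706528 ≈ 0.55572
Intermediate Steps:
d(G) = -3 + G/(3*(-122 + G)) (d(G) = -3 + ((G + G)/(G - 122))/6 = -3 + ((2*G)/(-122 + G))/6 = -3 + (2*G/(-122 + G))/6 = -3 + G/(3*(-122 + G)))
d(186)/49745 - 5522/(-9936) = (2*(549 - 4*186)/(3*(-122 + 186)))/49745 - 5522/(-9936) = ((⅔)*(549 - 744)/64)*(1/49745) - 5522*(-1/9936) = ((⅔)*(1/64)*(-195))*(1/49745) + 2761/4968 = -65/32*1/49745 + 2761/4968 = -13/318368 + 2761/4968 = 109868683/197706528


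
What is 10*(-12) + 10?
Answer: -110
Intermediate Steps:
10*(-12) + 10 = -120 + 10 = -110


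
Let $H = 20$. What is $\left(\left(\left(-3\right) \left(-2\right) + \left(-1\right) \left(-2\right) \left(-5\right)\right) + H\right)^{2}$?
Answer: $256$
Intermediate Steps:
$\left(\left(\left(-3\right) \left(-2\right) + \left(-1\right) \left(-2\right) \left(-5\right)\right) + H\right)^{2} = \left(\left(\left(-3\right) \left(-2\right) + \left(-1\right) \left(-2\right) \left(-5\right)\right) + 20\right)^{2} = \left(\left(6 + 2 \left(-5\right)\right) + 20\right)^{2} = \left(\left(6 - 10\right) + 20\right)^{2} = \left(-4 + 20\right)^{2} = 16^{2} = 256$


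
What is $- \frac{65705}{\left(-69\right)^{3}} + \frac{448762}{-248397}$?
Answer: $- \frac{43700476991}{27200216691} \approx -1.6066$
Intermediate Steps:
$- \frac{65705}{\left(-69\right)^{3}} + \frac{448762}{-248397} = - \frac{65705}{-328509} + 448762 \left(- \frac{1}{248397}\right) = \left(-65705\right) \left(- \frac{1}{328509}\right) - \frac{448762}{248397} = \frac{65705}{328509} - \frac{448762}{248397} = - \frac{43700476991}{27200216691}$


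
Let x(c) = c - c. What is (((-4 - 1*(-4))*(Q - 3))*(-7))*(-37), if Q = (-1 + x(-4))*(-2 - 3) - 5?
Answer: 0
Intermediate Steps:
x(c) = 0
Q = 0 (Q = (-1 + 0)*(-2 - 3) - 5 = -1*(-5) - 5 = 5 - 5 = 0)
(((-4 - 1*(-4))*(Q - 3))*(-7))*(-37) = (((-4 - 1*(-4))*(0 - 3))*(-7))*(-37) = (((-4 + 4)*(-3))*(-7))*(-37) = ((0*(-3))*(-7))*(-37) = (0*(-7))*(-37) = 0*(-37) = 0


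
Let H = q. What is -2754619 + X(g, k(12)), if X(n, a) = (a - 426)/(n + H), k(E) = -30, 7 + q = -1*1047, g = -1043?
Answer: -1925478529/699 ≈ -2.7546e+6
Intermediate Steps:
q = -1054 (q = -7 - 1*1047 = -7 - 1047 = -1054)
H = -1054
X(n, a) = (-426 + a)/(-1054 + n) (X(n, a) = (a - 426)/(n - 1054) = (-426 + a)/(-1054 + n))
-2754619 + X(g, k(12)) = -2754619 + (-426 - 30)/(-1054 - 1043) = -2754619 - 456/(-2097) = -2754619 - 1/2097*(-456) = -2754619 + 152/699 = -1925478529/699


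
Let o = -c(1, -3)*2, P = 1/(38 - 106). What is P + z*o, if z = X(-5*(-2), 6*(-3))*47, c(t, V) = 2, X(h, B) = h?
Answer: -127841/68 ≈ -1880.0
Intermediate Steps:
P = -1/68 (P = 1/(-68) = -1/68 ≈ -0.014706)
o = -4 (o = -1*2*2 = -2*2 = -4)
z = 470 (z = -5*(-2)*47 = 10*47 = 470)
P + z*o = -1/68 + 470*(-4) = -1/68 - 1880 = -127841/68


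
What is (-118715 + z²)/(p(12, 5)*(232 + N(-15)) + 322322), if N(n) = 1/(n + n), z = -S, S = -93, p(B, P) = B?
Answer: -275165/812764 ≈ -0.33855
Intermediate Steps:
z = 93 (z = -1*(-93) = 93)
N(n) = 1/(2*n)
(-118715 + z²)/(p(12, 5)*(232 + N(-15)) + 322322) = (-118715 + 93²)/(12*(232 + (½)/(-15)) + 322322) = (-118715 + 8649)/(12*(232 + (½)*(-1/15)) + 322322) = -110066/(12*(232 - 1/30) + 322322) = -110066/(12*(6959/30) + 322322) = -110066/(13918/5 + 322322) = -110066/1625528/5 = -110066*5/1625528 = -275165/812764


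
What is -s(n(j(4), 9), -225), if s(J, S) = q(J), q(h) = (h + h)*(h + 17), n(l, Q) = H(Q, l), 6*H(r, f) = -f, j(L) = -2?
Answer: -104/9 ≈ -11.556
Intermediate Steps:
H(r, f) = -f/6 (H(r, f) = (-f)/6 = -f/6)
n(l, Q) = -l/6
q(h) = 2*h*(17 + h) (q(h) = (2*h)*(17 + h) = 2*h*(17 + h))
s(J, S) = 2*J*(17 + J)
-s(n(j(4), 9), -225) = -2*(-1/6*(-2))*(17 - 1/6*(-2)) = -2*(17 + 1/3)/3 = -2*52/(3*3) = -1*104/9 = -104/9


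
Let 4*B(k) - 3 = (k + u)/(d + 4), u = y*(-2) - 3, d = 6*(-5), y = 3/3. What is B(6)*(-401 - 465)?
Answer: -33341/52 ≈ -641.17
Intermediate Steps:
y = 1 (y = 3*(1/3) = 1)
d = -30
u = -5 (u = 1*(-2) - 3 = -2 - 3 = -5)
B(k) = 83/104 - k/104 (B(k) = 3/4 + ((k - 5)/(-30 + 4))/4 = 3/4 + ((-5 + k)/(-26))/4 = 3/4 + ((-5 + k)*(-1/26))/4 = 3/4 + (5/26 - k/26)/4 = 3/4 + (5/104 - k/104) = 83/104 - k/104)
B(6)*(-401 - 465) = (83/104 - 1/104*6)*(-401 - 465) = (83/104 - 3/52)*(-866) = (77/104)*(-866) = -33341/52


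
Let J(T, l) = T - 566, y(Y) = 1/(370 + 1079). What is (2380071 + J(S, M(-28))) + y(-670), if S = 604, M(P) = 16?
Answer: 3448777942/1449 ≈ 2.3801e+6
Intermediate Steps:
y(Y) = 1/1449
J(T, l) = -566 + T
(2380071 + J(S, M(-28))) + y(-670) = (2380071 + (-566 + 604)) + 1/1449 = (2380071 + 38) + 1/1449 = 2380109 + 1/1449 = 3448777942/1449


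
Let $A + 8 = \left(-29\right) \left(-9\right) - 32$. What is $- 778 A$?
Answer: $-171938$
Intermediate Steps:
$A = 221$ ($A = -8 - -229 = -8 + \left(261 - 32\right) = -8 + 229 = 221$)
$- 778 A = \left(-778\right) 221 = -171938$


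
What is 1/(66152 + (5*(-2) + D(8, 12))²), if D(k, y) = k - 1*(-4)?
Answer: 1/66156 ≈ 1.5116e-5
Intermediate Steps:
D(k, y) = 4 + k (D(k, y) = k + 4 = 4 + k)
1/(66152 + (5*(-2) + D(8, 12))²) = 1/(66152 + (5*(-2) + (4 + 8))²) = 1/(66152 + (-10 + 12)²) = 1/(66152 + 2²) = 1/(66152 + 4) = 1/66156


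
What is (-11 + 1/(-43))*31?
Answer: -14694/43 ≈ -341.72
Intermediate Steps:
(-11 + 1/(-43))*31 = (-11 - 1/43)*31 = -474/43*31 = -14694/43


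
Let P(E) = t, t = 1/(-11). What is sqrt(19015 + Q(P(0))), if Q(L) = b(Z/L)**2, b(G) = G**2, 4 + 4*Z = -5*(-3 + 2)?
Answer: sqrt(4882481)/16 ≈ 138.10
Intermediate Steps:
Z = 1/4 (Z = -1 + (-5*(-3 + 2))/4 = -1 + (-5*(-1))/4 = -1 + (1/4)*5 = -1 + 5/4 = 1/4 ≈ 0.25000)
t = -1/11 ≈ -0.090909
P(E) = -1/11
Q(L) = 1/(256*L**4) (Q(L) = ((1/(4*L))**2)**2 = (1/(16*L**2))**2 = 1/(256*L**4))
sqrt(19015 + Q(P(0))) = sqrt(19015 + 1/(256*(-1/11)**4)) = sqrt(19015 + (1/256)*14641) = sqrt(19015 + 14641/256) = sqrt(4882481/256) = sqrt(4882481)/16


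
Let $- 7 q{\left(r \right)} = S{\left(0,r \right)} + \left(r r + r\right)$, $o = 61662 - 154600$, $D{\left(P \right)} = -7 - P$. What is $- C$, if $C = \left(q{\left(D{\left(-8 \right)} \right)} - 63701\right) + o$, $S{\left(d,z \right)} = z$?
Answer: $\frac{1096476}{7} \approx 1.5664 \cdot 10^{5}$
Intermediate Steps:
$o = -92938$
$q{\left(r \right)} = - \frac{2 r}{7} - \frac{r^{2}}{7}$ ($q{\left(r \right)} = - \frac{r + \left(r r + r\right)}{7} = - \frac{r + \left(r^{2} + r\right)}{7} = - \frac{r + \left(r + r^{2}\right)}{7} = - \frac{r^{2} + 2 r}{7} = - \frac{2 r}{7} - \frac{r^{2}}{7}$)
$C = - \frac{1096476}{7}$ ($C = \left(\frac{\left(-7 - -8\right) \left(-2 - \left(-7 - -8\right)\right)}{7} - 63701\right) - 92938 = \left(\frac{\left(-7 + 8\right) \left(-2 - \left(-7 + 8\right)\right)}{7} - 63701\right) - 92938 = \left(\frac{1}{7} \cdot 1 \left(-2 - 1\right) - 63701\right) - 92938 = \left(\frac{1}{7} \cdot 1 \left(-3\right) - 63701\right) - 92938 = \left(- \frac{3}{7} - 63701\right) - 92938 = - \frac{445910}{7} - 92938 = - \frac{1096476}{7} \approx -1.5664 \cdot 10^{5}$)
$- C = \left(-1\right) \left(- \frac{1096476}{7}\right) = \frac{1096476}{7}$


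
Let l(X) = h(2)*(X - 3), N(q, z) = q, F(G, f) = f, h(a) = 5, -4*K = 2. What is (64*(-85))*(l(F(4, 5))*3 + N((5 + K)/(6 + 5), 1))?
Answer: -1819680/11 ≈ -1.6543e+5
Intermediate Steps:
K = -1/2 (K = -1/4*2 = -1/2 ≈ -0.50000)
l(X) = -15 + 5*X (l(X) = 5*(X - 3) = 5*(-3 + X) = -15 + 5*X)
(64*(-85))*(l(F(4, 5))*3 + N((5 + K)/(6 + 5), 1)) = (64*(-85))*((-15 + 5*5)*3 + (5 - 1/2)/(6 + 5)) = -5440*((-15 + 25)*3 + (9/2)/11) = -5440*(10*3 + (9/2)*(1/11)) = -5440*(30 + 9/22) = -5440*669/22 = -1819680/11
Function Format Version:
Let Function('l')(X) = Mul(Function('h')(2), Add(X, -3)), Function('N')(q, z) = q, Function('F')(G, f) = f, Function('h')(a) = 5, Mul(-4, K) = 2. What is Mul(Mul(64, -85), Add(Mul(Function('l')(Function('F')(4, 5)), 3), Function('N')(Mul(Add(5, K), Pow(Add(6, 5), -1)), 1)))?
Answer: Rational(-1819680, 11) ≈ -1.6543e+5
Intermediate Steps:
K = Rational(-1, 2) (K = Mul(Rational(-1, 4), 2) = Rational(-1, 2) ≈ -0.50000)
Function('l')(X) = Add(-15, Mul(5, X)) (Function('l')(X) = Mul(5, Add(X, -3)) = Mul(5, Add(-3, X)) = Add(-15, Mul(5, X)))
Mul(Mul(64, -85), Add(Mul(Function('l')(Function('F')(4, 5)), 3), Function('N')(Mul(Add(5, K), Pow(Add(6, 5), -1)), 1))) = Mul(Mul(64, -85), Add(Mul(Add(-15, Mul(5, 5)), 3), Mul(Add(5, Rational(-1, 2)), Pow(Add(6, 5), -1)))) = Mul(-5440, Add(Mul(Add(-15, 25), 3), Mul(Rational(9, 2), Pow(11, -1)))) = Mul(-5440, Add(Mul(10, 3), Mul(Rational(9, 2), Rational(1, 11)))) = Mul(-5440, Add(30, Rational(9, 22))) = Mul(-5440, Rational(669, 22)) = Rational(-1819680, 11)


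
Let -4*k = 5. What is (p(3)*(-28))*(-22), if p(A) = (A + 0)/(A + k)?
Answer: 1056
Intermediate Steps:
k = -5/4 (k = -¼*5 = -5/4 ≈ -1.2500)
p(A) = A/(-5/4 + A) (p(A) = (A + 0)/(A - 5/4) = A/(-5/4 + A))
(p(3)*(-28))*(-22) = ((4*3/(-5 + 4*3))*(-28))*(-22) = ((4*3/(-5 + 12))*(-28))*(-22) = ((4*3/7)*(-28))*(-22) = ((4*3*(⅐))*(-28))*(-22) = ((12/7)*(-28))*(-22) = -48*(-22) = 1056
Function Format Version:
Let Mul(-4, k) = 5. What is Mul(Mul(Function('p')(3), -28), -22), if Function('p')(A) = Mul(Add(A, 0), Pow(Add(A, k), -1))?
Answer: 1056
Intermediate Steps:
k = Rational(-5, 4) (k = Mul(Rational(-1, 4), 5) = Rational(-5, 4) ≈ -1.2500)
Function('p')(A) = Mul(A, Pow(Add(Rational(-5, 4), A), -1)) (Function('p')(A) = Mul(Add(A, 0), Pow(Add(A, Rational(-5, 4)), -1)) = Mul(A, Pow(Add(Rational(-5, 4), A), -1)))
Mul(Mul(Function('p')(3), -28), -22) = Mul(Mul(Mul(4, 3, Pow(Add(-5, Mul(4, 3)), -1)), -28), -22) = Mul(Mul(Mul(4, 3, Pow(Add(-5, 12), -1)), -28), -22) = Mul(Mul(Mul(4, 3, Pow(7, -1)), -28), -22) = Mul(Mul(Mul(4, 3, Rational(1, 7)), -28), -22) = Mul(Mul(Rational(12, 7), -28), -22) = Mul(-48, -22) = 1056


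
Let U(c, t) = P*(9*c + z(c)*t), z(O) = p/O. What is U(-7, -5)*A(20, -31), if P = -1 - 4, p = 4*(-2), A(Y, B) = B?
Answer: -74555/7 ≈ -10651.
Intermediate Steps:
p = -8
z(O) = -8/O
P = -5
U(c, t) = -45*c + 40*t/c (U(c, t) = -5*(9*c + (-8/c)*t) = -5*(9*c - 8*t/c) = -45*c + 40*t/c)
U(-7, -5)*A(20, -31) = (-45*(-7) + 40*(-5)/(-7))*(-31) = (315 + 40*(-5)*(-1/7))*(-31) = (315 + 200/7)*(-31) = (2405/7)*(-31) = -74555/7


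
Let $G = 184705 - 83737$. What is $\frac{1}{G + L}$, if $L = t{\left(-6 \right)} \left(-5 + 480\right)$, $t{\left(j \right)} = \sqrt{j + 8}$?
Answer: $\frac{50484}{5097042887} - \frac{475 \sqrt{2}}{10194085774} \approx 9.8387 \cdot 10^{-6}$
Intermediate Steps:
$G = 100968$
$t{\left(j \right)} = \sqrt{8 + j}$
$L = 475 \sqrt{2}$ ($L = \sqrt{8 - 6} \left(-5 + 480\right) = \sqrt{2} \cdot 475 = 475 \sqrt{2} \approx 671.75$)
$\frac{1}{G + L} = \frac{1}{100968 + 475 \sqrt{2}}$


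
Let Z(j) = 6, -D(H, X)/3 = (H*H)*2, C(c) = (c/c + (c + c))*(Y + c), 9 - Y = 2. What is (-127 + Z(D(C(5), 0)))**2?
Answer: 14641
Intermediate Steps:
Y = 7 (Y = 9 - 1*2 = 9 - 2 = 7)
C(c) = (1 + 2*c)*(7 + c) (C(c) = (c/c + (c + c))*(7 + c) = (1 + 2*c)*(7 + c))
D(H, X) = -6*H**2 (D(H, X) = -3*H*H*2 = -3*H**2*2 = -6*H**2)
(-127 + Z(D(C(5), 0)))**2 = (-127 + 6)**2 = (-121)**2 = 14641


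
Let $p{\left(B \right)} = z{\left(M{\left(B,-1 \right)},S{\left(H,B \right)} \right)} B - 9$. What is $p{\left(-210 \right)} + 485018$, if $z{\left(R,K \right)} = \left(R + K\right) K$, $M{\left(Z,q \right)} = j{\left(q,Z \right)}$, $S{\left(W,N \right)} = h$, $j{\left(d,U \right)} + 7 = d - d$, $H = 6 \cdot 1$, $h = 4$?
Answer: $487529$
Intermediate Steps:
$H = 6$
$j{\left(d,U \right)} = -7$ ($j{\left(d,U \right)} = -7 + \left(d - d\right) = -7 + 0 = -7$)
$S{\left(W,N \right)} = 4$
$M{\left(Z,q \right)} = -7$
$z{\left(R,K \right)} = K \left(K + R\right)$ ($z{\left(R,K \right)} = \left(K + R\right) K = K \left(K + R\right)$)
$p{\left(B \right)} = -9 - 12 B$ ($p{\left(B \right)} = 4 \left(4 - 7\right) B - 9 = 4 \left(-3\right) B - 9 = - 12 B - 9 = -9 - 12 B$)
$p{\left(-210 \right)} + 485018 = \left(-9 - -2520\right) + 485018 = \left(-9 + 2520\right) + 485018 = 2511 + 485018 = 487529$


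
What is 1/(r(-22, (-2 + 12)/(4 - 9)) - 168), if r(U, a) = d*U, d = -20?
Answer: 1/272 ≈ 0.0036765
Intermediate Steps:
r(U, a) = -20*U
1/(r(-22, (-2 + 12)/(4 - 9)) - 168) = 1/(-20*(-22) - 168) = 1/(440 - 168) = 1/272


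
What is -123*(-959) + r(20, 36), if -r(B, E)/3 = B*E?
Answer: 115797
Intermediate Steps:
r(B, E) = -3*B*E
-123*(-959) + r(20, 36) = -123*(-959) - 3*20*36 = 117957 - 2160 = 115797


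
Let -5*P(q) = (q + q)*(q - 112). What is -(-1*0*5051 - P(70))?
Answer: 1176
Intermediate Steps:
P(q) = -2*q*(-112 + q)/5 (P(q) = -(q + q)*(q - 112)/5 = -2*q*(-112 + q)/5)
-(-1*0*5051 - P(70)) = -(-1*0*5051 - 2*70*(112 - 1*70)/5) = -(0*5051 - 2*70*(112 - 70)/5) = -(0 - 2*70*42/5) = -(0 - 1*1176) = -(0 - 1176) = -1*(-1176) = 1176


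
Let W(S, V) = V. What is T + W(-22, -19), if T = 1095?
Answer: 1076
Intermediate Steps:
T + W(-22, -19) = 1095 - 19 = 1076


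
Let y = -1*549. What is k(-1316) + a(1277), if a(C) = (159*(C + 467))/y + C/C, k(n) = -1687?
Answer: -400970/183 ≈ -2191.1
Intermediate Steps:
y = -549
a(C) = -24568/183 - 53*C/183 (a(C) = (159*(C + 467))/(-549) + C/C = (159*(467 + C))*(-1/549) + 1 = (74253 + 159*C)*(-1/549) + 1 = (-24751/183 - 53*C/183) + 1 = -24568/183 - 53*C/183)
k(-1316) + a(1277) = -1687 + (-24568/183 - 53/183*1277) = -1687 + (-24568/183 - 67681/183) = -1687 - 92249/183 = -400970/183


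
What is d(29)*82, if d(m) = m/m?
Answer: 82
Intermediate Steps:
d(m) = 1
d(29)*82 = 1*82 = 82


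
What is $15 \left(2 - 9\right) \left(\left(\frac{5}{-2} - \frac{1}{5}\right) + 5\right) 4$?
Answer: $-966$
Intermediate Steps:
$15 \left(2 - 9\right) \left(\left(\frac{5}{-2} - \frac{1}{5}\right) + 5\right) 4 = 15 \left(- 7 \left(\left(5 \left(- \frac{1}{2}\right) - \frac{1}{5}\right) + 5\right)\right) 4 = 15 \left(- 7 \left(\left(- \frac{5}{2} - \frac{1}{5}\right) + 5\right)\right) 4 = 15 \left(- 7 \left(- \frac{27}{10} + 5\right)\right) 4 = 15 \left(\left(-7\right) \frac{23}{10}\right) 4 = 15 \left(- \frac{161}{10}\right) 4 = \left(- \frac{483}{2}\right) 4 = -966$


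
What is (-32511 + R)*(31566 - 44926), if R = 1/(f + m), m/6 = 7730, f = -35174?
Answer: 2433646010200/5603 ≈ 4.3435e+8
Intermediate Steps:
m = 46380 (m = 6*7730 = 46380)
R = 1/11206 (R = 1/(-35174 + 46380) = 1/11206 ≈ 8.9238e-5)
(-32511 + R)*(31566 - 44926) = (-32511 + 1/11206)*(31566 - 44926) = -364318265/11206*(-13360) = 2433646010200/5603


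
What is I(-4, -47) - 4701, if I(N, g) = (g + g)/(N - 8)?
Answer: -28159/6 ≈ -4693.2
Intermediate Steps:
I(N, g) = 2*g/(-8 + N) (I(N, g) = (2*g)/(-8 + N) = 2*g/(-8 + N))
I(-4, -47) - 4701 = 2*(-47)/(-8 - 4) - 4701 = 2*(-47)/(-12) - 4701 = 2*(-47)*(-1/12) - 4701 = 47/6 - 4701 = -28159/6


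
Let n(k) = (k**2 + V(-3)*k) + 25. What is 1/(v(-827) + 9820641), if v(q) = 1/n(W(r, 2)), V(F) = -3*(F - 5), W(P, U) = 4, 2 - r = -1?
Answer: 137/1345427818 ≈ 1.0183e-7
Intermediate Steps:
r = 3 (r = 2 - 1*(-1) = 2 + 1 = 3)
V(F) = 15 - 3*F (V(F) = -3*(-5 + F) = 15 - 3*F)
n(k) = 25 + k**2 + 24*k (n(k) = (k**2 + (15 - 3*(-3))*k) + 25 = (k**2 + (15 + 9)*k) + 25 = (k**2 + 24*k) + 25 = 25 + k**2 + 24*k)
v(q) = 1/137 (v(q) = 1/(25 + 4**2 + 24*4) = 1/(25 + 16 + 96) = 1/137)
1/(v(-827) + 9820641) = 1/(1/137 + 9820641) = 1/(1345427818/137) = 137/1345427818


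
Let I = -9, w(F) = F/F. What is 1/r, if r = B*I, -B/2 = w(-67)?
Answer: 1/18 ≈ 0.055556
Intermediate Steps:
w(F) = 1
B = -2 (B = -2*1 = -2)
r = 18 (r = -2*(-9) = 18)
1/r = 1/18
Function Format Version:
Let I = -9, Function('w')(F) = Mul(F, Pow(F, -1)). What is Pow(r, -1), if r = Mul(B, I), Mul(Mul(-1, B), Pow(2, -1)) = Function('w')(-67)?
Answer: Rational(1, 18) ≈ 0.055556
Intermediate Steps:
Function('w')(F) = 1
B = -2 (B = Mul(-2, 1) = -2)
r = 18 (r = Mul(-2, -9) = 18)
Pow(r, -1) = Pow(18, -1) = Rational(1, 18)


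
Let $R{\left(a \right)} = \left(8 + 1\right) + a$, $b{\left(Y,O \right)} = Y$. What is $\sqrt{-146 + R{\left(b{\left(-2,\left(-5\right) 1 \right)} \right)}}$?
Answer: $i \sqrt{139} \approx 11.79 i$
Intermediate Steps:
$R{\left(a \right)} = 9 + a$
$\sqrt{-146 + R{\left(b{\left(-2,\left(-5\right) 1 \right)} \right)}} = \sqrt{-146 + \left(9 - 2\right)} = \sqrt{-146 + 7} = \sqrt{-139} = i \sqrt{139}$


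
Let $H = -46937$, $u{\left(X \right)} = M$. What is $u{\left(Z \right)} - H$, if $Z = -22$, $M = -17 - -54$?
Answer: $46974$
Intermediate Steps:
$M = 37$ ($M = -17 + 54 = 37$)
$u{\left(X \right)} = 37$
$u{\left(Z \right)} - H = 37 - -46937 = 37 + 46937 = 46974$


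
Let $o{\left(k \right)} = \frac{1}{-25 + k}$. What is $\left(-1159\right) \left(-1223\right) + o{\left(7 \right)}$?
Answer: $\frac{25514225}{18} \approx 1.4175 \cdot 10^{6}$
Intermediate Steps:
$\left(-1159\right) \left(-1223\right) + o{\left(7 \right)} = \left(-1159\right) \left(-1223\right) + \frac{1}{-25 + 7} = 1417457 + \frac{1}{-18} = 1417457 - \frac{1}{18} = \frac{25514225}{18}$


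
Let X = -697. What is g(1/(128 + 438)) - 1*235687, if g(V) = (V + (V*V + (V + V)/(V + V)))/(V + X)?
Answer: -52625976888765/223287566 ≈ -2.3569e+5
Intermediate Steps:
g(V) = (1 + V + V²)/(-697 + V) (g(V) = (V + (V*V + (V + V)/(V + V)))/(V - 697) = (V + (V² + (2*V)/((2*V))))/(-697 + V) = (V + (V² + (2*V)*(1/(2*V))))/(-697 + V) = (V + (V² + 1))/(-697 + V) = (V + (1 + V²))/(-697 + V) = (1 + V + V²)/(-697 + V))
g(1/(128 + 438)) - 1*235687 = (1 + 1/(128 + 438) + (1/(128 + 438))²)/(-697 + 1/(128 + 438)) - 1*235687 = (1 + 1/566 + (1/566)²)/(-697 + 1/566) - 235687 = (1 + 1/566 + 1/320356)/(-394501/566) - 235687 = -566/394501*320923/320356 - 235687 = -320923/223287566 - 235687 = -52625976888765/223287566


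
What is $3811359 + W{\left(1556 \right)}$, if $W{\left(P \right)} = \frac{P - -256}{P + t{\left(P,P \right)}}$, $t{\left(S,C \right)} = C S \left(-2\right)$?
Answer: $\frac{1537475540936}{403393} \approx 3.8114 \cdot 10^{6}$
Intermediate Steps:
$t{\left(S,C \right)} = - 2 C S$
$W{\left(P \right)} = \frac{256 + P}{P - 2 P^{2}}$ ($W{\left(P \right)} = \frac{P - -256}{P - 2 P P} = \frac{P + \left(-663 + 919\right)}{P - 2 P^{2}} = \frac{P + 256}{P - 2 P^{2}} = \frac{256 + P}{P - 2 P^{2}}$)
$3811359 + W{\left(1556 \right)} = 3811359 + \frac{256 + 1556}{1556 \left(1 - 3112\right)} = 3811359 + \frac{1}{1556} \frac{1}{1 - 3112} \cdot 1812 = 3811359 + \frac{1}{1556} \frac{1}{-3111} \cdot 1812 = 3811359 + \frac{1}{1556} \left(- \frac{1}{3111}\right) 1812 = 3811359 - \frac{151}{403393} = \frac{1537475540936}{403393}$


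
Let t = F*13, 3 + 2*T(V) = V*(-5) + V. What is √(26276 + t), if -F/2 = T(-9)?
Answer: √25847 ≈ 160.77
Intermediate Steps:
T(V) = -3/2 - 2*V (T(V) = -3/2 + (V*(-5) + V)/2 = -3/2 + (-5*V + V)/2 = -3/2 + (-4*V)/2 = -3/2 - 2*V)
F = -33 (F = -2*(-3/2 - 2*(-9)) = -2*(-3/2 + 18) = -2*33/2 = -33)
t = -429 (t = -33*13 = -429)
√(26276 + t) = √(26276 - 429) = √25847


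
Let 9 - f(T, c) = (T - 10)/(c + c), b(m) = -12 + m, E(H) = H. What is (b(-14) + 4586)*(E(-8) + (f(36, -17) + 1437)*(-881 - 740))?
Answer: -181800957360/17 ≈ -1.0694e+10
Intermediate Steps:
f(T, c) = 9 - (-10 + T)/(2*c) (f(T, c) = 9 - (T - 10)/(c + c) = 9 - (-10 + T)/(2*c))
(b(-14) + 4586)*(E(-8) + (f(36, -17) + 1437)*(-881 - 740)) = ((-12 - 14) + 4586)*(-8 + ((½)*(10 - 1*36 + 18*(-17))/(-17) + 1437)*(-881 - 740)) = (-26 + 4586)*(-8 + ((½)*(-1/17)*(10 - 36 - 306) + 1437)*(-1621)) = 4560*(-8 + ((½)*(-1/17)*(-332) + 1437)*(-1621)) = 4560*(-8 + (166/17 + 1437)*(-1621)) = 4560*(-8 + (24595/17)*(-1621)) = 4560*(-8 - 39868495/17) = 4560*(-39868631/17) = -181800957360/17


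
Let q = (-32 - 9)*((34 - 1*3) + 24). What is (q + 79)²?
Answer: 4734976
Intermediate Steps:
q = -2255 (q = -41*((34 - 3) + 24) = -41*(31 + 24) = -41*55 = -2255)
(q + 79)² = (-2255 + 79)² = (-2176)² = 4734976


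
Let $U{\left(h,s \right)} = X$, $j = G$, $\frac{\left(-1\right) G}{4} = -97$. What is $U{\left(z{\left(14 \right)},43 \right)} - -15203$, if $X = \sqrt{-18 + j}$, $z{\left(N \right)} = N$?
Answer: $15203 + \sqrt{370} \approx 15222.0$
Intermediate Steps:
$G = 388$ ($G = \left(-4\right) \left(-97\right) = 388$)
$j = 388$
$X = \sqrt{370}$ ($X = \sqrt{-18 + 388} = \sqrt{370} \approx 19.235$)
$U{\left(h,s \right)} = \sqrt{370}$
$U{\left(z{\left(14 \right)},43 \right)} - -15203 = \sqrt{370} - -15203 = \sqrt{370} + 15203 = 15203 + \sqrt{370}$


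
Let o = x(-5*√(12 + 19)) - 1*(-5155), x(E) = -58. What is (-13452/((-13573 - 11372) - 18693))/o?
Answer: 2242/37070481 ≈ 6.0479e-5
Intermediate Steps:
o = 5097 (o = -58 - 1*(-5155) = -58 + 5155 = 5097)
(-13452/((-13573 - 11372) - 18693))/o = -13452/((-13573 - 11372) - 18693)/5097 = -13452/(-24945 - 18693)*(1/5097) = -13452/(-43638)*(1/5097) = -13452*(-1/43638)*(1/5097) = (2242/7273)*(1/5097) = 2242/37070481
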